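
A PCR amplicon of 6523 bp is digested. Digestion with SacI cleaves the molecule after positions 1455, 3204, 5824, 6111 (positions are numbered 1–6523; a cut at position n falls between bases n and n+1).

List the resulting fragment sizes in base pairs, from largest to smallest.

Linear molecule, 4 cuts → 5 fragments:
  1455 − 0 = 1455 bp
  3204 − 1455 = 1749 bp
  5824 − 3204 = 2620 bp
  6111 − 5824 = 287 bp
  6523 − 6111 = 412 bp
Sorted largest to smallest: 2620, 1749, 1455, 412, 287 bp.

2620, 1749, 1455, 412, 287 bp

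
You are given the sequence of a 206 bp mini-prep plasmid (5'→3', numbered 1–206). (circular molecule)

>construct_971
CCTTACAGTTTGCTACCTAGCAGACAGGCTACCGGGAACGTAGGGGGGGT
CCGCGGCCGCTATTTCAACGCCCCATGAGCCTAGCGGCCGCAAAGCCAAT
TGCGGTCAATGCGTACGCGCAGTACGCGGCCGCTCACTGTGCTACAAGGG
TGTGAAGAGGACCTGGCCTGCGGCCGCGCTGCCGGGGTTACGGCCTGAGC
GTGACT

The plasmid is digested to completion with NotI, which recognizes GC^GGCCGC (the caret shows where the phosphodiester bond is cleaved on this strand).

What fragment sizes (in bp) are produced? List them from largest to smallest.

NotI sites (GCGGCCGC) start at positions 53, 84, 126, 170.
NotI cuts after base 2 of each site, so after positions 54, 85, 127, 171.
Circular molecule, 4 cuts → 4 fragments:
  55–85 → 31 bp
  86–127 → 42 bp
  128–171 → 44 bp
  172–206 then 1–54 → 35 + 54 = 89 bp
Sorted largest to smallest: 89, 44, 42, 31 bp.

89, 44, 42, 31 bp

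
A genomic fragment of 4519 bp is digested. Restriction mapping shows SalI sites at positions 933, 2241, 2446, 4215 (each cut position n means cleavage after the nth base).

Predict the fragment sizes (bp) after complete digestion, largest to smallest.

Linear molecule, 4 cuts → 5 fragments:
  933 − 0 = 933 bp
  2241 − 933 = 1308 bp
  2446 − 2241 = 205 bp
  4215 − 2446 = 1769 bp
  4519 − 4215 = 304 bp
Sorted largest to smallest: 1769, 1308, 933, 304, 205 bp.

1769, 1308, 933, 304, 205 bp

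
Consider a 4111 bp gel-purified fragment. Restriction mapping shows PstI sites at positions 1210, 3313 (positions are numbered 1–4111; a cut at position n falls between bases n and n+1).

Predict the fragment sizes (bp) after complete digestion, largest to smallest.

Linear molecule, 2 cuts → 3 fragments:
  1210 − 0 = 1210 bp
  3313 − 1210 = 2103 bp
  4111 − 3313 = 798 bp
Sorted largest to smallest: 2103, 1210, 798 bp.

2103, 1210, 798 bp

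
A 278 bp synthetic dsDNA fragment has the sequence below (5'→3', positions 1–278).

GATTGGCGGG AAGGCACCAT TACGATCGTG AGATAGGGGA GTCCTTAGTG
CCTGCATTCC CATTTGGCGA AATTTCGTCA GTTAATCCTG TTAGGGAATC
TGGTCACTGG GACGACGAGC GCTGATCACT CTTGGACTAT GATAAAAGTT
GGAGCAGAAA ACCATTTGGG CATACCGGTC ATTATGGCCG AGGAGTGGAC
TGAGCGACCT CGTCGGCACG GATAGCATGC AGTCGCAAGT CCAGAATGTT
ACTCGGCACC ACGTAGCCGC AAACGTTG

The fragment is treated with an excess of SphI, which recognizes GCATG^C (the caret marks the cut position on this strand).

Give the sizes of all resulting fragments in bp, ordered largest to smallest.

The SphI site (GCATGC) starts at position 225.
SphI cuts after base 5 of each site (before the last base), so after position 229.
Linear molecule, 1 cut → 2 fragments:
  1–229 → 229 bp
  230–278 → 49 bp
Sorted largest to smallest: 229, 49 bp.

229, 49 bp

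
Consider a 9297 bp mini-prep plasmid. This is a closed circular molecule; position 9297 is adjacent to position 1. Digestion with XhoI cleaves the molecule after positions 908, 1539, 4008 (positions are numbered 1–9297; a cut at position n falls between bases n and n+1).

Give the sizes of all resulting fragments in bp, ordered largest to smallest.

6197, 2469, 631 bp

Circular molecule, 3 cuts → 3 fragments:
  1539 − 908 = 631 bp
  4008 − 1539 = 2469 bp
  wrap: 9297 − 4008 + 908 = 6197 bp
Sorted largest to smallest: 6197, 2469, 631 bp.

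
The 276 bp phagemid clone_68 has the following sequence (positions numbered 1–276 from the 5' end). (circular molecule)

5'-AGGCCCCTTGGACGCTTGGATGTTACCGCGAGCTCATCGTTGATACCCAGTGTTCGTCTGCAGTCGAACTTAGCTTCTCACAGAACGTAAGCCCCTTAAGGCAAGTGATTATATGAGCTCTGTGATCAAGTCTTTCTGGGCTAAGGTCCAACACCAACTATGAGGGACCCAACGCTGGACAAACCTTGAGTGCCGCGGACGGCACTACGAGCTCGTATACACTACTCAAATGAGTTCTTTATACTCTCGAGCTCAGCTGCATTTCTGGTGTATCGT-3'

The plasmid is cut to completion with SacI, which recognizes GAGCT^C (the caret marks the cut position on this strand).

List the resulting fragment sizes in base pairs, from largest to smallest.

94, 85, 57, 40 bp

SacI sites (GAGCTC) start at positions 30, 115, 209, 249.
SacI cuts after base 5 of each site (before the last base), so after positions 34, 119, 213, 253.
Circular molecule, 4 cuts → 4 fragments:
  35–119 → 85 bp
  120–213 → 94 bp
  214–253 → 40 bp
  254–276 then 1–34 → 23 + 34 = 57 bp
Sorted largest to smallest: 94, 85, 57, 40 bp.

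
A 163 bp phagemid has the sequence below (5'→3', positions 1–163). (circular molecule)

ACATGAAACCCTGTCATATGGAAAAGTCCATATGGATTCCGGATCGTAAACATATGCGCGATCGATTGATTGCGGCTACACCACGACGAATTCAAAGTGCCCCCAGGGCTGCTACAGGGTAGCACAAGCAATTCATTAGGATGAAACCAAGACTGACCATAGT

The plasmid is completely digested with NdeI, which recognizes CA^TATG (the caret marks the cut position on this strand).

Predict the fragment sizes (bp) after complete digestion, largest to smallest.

NdeI sites (CATATG) start at positions 15, 29, 51.
NdeI cuts after base 2 of each site, so after positions 16, 30, 52.
Circular molecule, 3 cuts → 3 fragments:
  17–30 → 14 bp
  31–52 → 22 bp
  53–163 then 1–16 → 111 + 16 = 127 bp
Sorted largest to smallest: 127, 22, 14 bp.

127, 22, 14 bp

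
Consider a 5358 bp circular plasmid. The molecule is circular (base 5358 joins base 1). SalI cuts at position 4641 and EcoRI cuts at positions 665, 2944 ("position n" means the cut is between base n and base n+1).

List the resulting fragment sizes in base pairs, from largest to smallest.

2279, 1697, 1382 bp

Combined cut positions (sorted): 665, 2944, 4641.
Circular molecule, 3 cuts → 3 fragments:
  2944 − 665 = 2279 bp
  4641 − 2944 = 1697 bp
  wrap: 5358 − 4641 + 665 = 1382 bp
Sorted largest to smallest: 2279, 1697, 1382 bp.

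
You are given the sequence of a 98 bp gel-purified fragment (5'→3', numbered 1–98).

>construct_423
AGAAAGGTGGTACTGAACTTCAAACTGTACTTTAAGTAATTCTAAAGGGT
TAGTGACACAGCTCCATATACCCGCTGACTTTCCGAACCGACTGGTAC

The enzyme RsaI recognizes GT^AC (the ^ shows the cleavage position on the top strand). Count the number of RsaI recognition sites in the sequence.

3

GTAC occurs starting at positions 10, 27, 95.
RsaI cuts at 3 sites.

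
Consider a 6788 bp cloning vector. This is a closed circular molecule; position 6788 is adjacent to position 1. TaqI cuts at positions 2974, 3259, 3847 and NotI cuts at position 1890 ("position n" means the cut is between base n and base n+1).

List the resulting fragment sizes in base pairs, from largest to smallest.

Combined cut positions (sorted): 1890, 2974, 3259, 3847.
Circular molecule, 4 cuts → 4 fragments:
  2974 − 1890 = 1084 bp
  3259 − 2974 = 285 bp
  3847 − 3259 = 588 bp
  wrap: 6788 − 3847 + 1890 = 4831 bp
Sorted largest to smallest: 4831, 1084, 588, 285 bp.

4831, 1084, 588, 285 bp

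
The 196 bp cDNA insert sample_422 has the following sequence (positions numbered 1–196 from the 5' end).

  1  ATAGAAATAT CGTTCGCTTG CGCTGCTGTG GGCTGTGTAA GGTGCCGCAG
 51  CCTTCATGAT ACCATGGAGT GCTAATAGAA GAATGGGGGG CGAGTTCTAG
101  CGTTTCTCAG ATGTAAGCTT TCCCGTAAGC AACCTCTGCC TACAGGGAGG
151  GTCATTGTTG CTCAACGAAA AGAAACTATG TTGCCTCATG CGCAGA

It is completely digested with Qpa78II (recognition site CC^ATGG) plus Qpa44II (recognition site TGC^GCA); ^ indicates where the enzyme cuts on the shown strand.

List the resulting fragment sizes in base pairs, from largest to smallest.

128, 63, 5 bp

The Qpa78II site (CCATGG) starts at position 62.
Qpa78II cuts after base 2 of each site, so after position 63.
The Qpa44II site (TGCGCA) starts at position 189.
Qpa44II cuts after base 3 of each site, so after position 191.
Combined cut positions: 63, 191.
Linear molecule, 2 cuts → 3 fragments:
  1–63 → 63 bp
  64–191 → 128 bp
  192–196 → 5 bp
Sorted largest to smallest: 128, 63, 5 bp.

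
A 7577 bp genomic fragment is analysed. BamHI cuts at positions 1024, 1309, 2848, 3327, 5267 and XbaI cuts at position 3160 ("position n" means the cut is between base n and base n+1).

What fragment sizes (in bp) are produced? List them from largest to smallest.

Combined cut positions (sorted): 1024, 1309, 2848, 3160, 3327, 5267.
Linear molecule, 6 cuts → 7 fragments:
  1024 − 0 = 1024 bp
  1309 − 1024 = 285 bp
  2848 − 1309 = 1539 bp
  3160 − 2848 = 312 bp
  3327 − 3160 = 167 bp
  5267 − 3327 = 1940 bp
  7577 − 5267 = 2310 bp
Sorted largest to smallest: 2310, 1940, 1539, 1024, 312, 285, 167 bp.

2310, 1940, 1539, 1024, 312, 285, 167 bp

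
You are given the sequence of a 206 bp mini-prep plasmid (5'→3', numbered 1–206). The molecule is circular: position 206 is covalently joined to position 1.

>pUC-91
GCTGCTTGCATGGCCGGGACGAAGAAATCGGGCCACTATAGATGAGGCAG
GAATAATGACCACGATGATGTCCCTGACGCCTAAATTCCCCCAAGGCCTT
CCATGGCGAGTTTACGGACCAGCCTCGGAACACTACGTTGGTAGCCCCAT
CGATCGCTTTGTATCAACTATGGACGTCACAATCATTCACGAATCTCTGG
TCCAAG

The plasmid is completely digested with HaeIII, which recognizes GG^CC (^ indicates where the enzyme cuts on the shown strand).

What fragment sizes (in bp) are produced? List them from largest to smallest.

123, 64, 19 bp

HaeIII sites (GGCC) start at positions 12, 31, 95.
HaeIII cuts after base 2 of each site, so after positions 13, 32, 96.
Circular molecule, 3 cuts → 3 fragments:
  14–32 → 19 bp
  33–96 → 64 bp
  97–206 then 1–13 → 110 + 13 = 123 bp
Sorted largest to smallest: 123, 64, 19 bp.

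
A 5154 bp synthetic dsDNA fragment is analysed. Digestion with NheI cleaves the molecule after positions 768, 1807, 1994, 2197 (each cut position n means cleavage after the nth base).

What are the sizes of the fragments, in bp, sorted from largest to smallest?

Linear molecule, 4 cuts → 5 fragments:
  768 − 0 = 768 bp
  1807 − 768 = 1039 bp
  1994 − 1807 = 187 bp
  2197 − 1994 = 203 bp
  5154 − 2197 = 2957 bp
Sorted largest to smallest: 2957, 1039, 768, 203, 187 bp.

2957, 1039, 768, 203, 187 bp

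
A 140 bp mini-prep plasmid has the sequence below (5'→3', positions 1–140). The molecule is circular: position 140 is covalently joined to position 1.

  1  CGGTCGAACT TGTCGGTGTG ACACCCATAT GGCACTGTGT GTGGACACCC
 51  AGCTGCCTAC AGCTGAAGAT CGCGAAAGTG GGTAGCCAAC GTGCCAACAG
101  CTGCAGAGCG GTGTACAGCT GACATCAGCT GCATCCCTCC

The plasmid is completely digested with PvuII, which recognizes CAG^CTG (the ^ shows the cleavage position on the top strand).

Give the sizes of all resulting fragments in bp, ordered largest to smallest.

PvuII sites (CAGCTG) start at positions 50, 60, 98, 116, 126.
PvuII cuts after base 3 of each site, so after positions 52, 62, 100, 118, 128.
Circular molecule, 5 cuts → 5 fragments:
  53–62 → 10 bp
  63–100 → 38 bp
  101–118 → 18 bp
  119–128 → 10 bp
  129–140 then 1–52 → 12 + 52 = 64 bp
Sorted largest to smallest: 64, 38, 18, 10, 10 bp.

64, 38, 18, 10, 10 bp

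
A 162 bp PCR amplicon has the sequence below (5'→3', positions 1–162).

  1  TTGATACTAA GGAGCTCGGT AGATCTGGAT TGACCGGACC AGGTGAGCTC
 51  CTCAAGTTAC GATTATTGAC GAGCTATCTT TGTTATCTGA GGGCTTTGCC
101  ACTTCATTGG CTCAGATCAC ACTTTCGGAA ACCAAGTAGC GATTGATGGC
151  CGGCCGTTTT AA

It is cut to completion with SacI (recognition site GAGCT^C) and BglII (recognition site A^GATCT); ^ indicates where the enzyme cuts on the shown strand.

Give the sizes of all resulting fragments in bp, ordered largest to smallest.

SacI sites (GAGCTC) start at positions 12, 45.
SacI cuts after base 5 of each site (before the last base), so after positions 16, 49.
The BglII site (AGATCT) starts at position 21.
BglII cuts after the first base of each site, so after position 21.
Combined cut positions: 16, 21, 49.
Linear molecule, 3 cuts → 4 fragments:
  1–16 → 16 bp
  17–21 → 5 bp
  22–49 → 28 bp
  50–162 → 113 bp
Sorted largest to smallest: 113, 28, 16, 5 bp.

113, 28, 16, 5 bp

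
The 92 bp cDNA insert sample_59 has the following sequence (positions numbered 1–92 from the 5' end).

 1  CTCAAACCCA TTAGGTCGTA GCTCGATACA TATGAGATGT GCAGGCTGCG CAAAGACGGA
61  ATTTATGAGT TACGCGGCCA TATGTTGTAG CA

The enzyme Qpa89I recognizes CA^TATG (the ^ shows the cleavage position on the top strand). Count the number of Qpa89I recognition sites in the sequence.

CATATG occurs starting at positions 29, 79.
Qpa89I cuts at 2 sites.

2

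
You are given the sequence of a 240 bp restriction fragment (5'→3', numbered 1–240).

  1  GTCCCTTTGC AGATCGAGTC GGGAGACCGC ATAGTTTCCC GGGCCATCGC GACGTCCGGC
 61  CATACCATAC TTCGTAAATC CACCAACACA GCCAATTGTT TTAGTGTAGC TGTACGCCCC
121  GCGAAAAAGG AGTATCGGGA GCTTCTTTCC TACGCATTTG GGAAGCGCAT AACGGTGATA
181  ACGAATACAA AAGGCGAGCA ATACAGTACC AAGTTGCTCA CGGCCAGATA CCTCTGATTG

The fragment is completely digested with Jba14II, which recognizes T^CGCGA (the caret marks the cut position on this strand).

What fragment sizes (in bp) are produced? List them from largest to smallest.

193, 47 bp

The Jba14II site (TCGCGA) starts at position 47.
Jba14II cuts after the first base of each site, so after position 47.
Linear molecule, 1 cut → 2 fragments:
  1–47 → 47 bp
  48–240 → 193 bp
Sorted largest to smallest: 193, 47 bp.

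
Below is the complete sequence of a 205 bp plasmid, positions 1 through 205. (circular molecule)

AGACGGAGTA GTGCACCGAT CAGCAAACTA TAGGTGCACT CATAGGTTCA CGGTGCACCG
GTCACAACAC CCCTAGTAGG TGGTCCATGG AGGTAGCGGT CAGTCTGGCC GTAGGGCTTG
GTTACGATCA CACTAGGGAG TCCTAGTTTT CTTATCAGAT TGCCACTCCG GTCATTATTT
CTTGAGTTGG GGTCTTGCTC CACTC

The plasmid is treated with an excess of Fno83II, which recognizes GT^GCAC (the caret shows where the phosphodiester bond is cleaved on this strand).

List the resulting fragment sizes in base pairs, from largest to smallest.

163, 23, 19 bp

Fno83II sites (GTGCAC) start at positions 11, 34, 53.
Fno83II cuts after base 2 of each site, so after positions 12, 35, 54.
Circular molecule, 3 cuts → 3 fragments:
  13–35 → 23 bp
  36–54 → 19 bp
  55–205 then 1–12 → 151 + 12 = 163 bp
Sorted largest to smallest: 163, 23, 19 bp.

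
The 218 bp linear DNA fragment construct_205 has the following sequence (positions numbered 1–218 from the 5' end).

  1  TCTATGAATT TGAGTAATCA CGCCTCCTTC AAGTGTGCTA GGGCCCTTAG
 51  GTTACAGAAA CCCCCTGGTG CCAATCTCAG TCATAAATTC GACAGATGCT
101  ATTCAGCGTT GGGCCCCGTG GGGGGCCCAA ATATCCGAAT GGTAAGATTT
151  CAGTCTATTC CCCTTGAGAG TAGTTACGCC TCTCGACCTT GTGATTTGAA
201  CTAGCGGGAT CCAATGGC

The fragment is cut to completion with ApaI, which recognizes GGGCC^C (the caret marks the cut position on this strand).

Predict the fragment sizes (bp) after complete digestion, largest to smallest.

91, 70, 45, 12 bp

ApaI sites (GGGCCC) start at positions 41, 111, 123.
ApaI cuts after base 5 of each site (before the last base), so after positions 45, 115, 127.
Linear molecule, 3 cuts → 4 fragments:
  1–45 → 45 bp
  46–115 → 70 bp
  116–127 → 12 bp
  128–218 → 91 bp
Sorted largest to smallest: 91, 70, 45, 12 bp.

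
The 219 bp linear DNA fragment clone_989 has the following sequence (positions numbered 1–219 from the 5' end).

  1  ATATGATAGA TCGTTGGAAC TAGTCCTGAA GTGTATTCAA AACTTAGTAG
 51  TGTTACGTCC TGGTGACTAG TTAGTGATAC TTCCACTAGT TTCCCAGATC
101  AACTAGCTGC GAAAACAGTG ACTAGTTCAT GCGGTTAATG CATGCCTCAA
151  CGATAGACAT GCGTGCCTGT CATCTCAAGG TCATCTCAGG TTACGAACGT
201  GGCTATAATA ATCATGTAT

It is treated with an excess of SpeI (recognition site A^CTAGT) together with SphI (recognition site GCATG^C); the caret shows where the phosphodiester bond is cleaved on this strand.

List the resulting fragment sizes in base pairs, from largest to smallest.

75, 47, 36, 23, 19, 19 bp

SpeI sites (ACTAGT) start at positions 19, 66, 85, 121.
SpeI cuts after the first base of each site, so after positions 19, 66, 85, 121.
The SphI site (GCATGC) starts at position 140.
SphI cuts after base 5 of each site (before the last base), so after position 144.
Combined cut positions: 19, 66, 85, 121, 144.
Linear molecule, 5 cuts → 6 fragments:
  1–19 → 19 bp
  20–66 → 47 bp
  67–85 → 19 bp
  86–121 → 36 bp
  122–144 → 23 bp
  145–219 → 75 bp
Sorted largest to smallest: 75, 47, 36, 23, 19, 19 bp.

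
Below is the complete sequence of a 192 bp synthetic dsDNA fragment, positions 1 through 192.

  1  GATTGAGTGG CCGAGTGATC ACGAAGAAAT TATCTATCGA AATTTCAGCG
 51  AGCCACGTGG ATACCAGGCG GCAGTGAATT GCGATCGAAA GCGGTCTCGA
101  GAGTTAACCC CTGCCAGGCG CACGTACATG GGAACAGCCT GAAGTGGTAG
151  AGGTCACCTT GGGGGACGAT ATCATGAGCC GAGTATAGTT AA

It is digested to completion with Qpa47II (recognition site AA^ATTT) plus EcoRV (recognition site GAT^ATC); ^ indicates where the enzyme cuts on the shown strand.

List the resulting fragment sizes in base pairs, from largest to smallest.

129, 41, 22 bp

The Qpa47II site (AAATTT) starts at position 40.
Qpa47II cuts after base 2 of each site, so after position 41.
The EcoRV site (GATATC) starts at position 168.
EcoRV cuts after base 3 of each site, so after position 170.
Combined cut positions: 41, 170.
Linear molecule, 2 cuts → 3 fragments:
  1–41 → 41 bp
  42–170 → 129 bp
  171–192 → 22 bp
Sorted largest to smallest: 129, 41, 22 bp.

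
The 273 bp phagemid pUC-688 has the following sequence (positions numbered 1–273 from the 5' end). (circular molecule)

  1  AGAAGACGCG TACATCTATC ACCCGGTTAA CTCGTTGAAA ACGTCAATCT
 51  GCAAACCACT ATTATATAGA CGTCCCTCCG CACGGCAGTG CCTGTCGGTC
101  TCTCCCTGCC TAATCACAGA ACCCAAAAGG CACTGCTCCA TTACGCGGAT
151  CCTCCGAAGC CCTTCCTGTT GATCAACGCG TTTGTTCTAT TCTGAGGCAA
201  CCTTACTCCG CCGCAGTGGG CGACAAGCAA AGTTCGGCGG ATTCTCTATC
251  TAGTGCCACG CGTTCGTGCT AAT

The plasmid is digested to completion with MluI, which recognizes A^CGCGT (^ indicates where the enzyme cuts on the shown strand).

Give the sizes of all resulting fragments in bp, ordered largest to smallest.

MluI sites (ACGCGT) start at positions 6, 176, 258.
MluI cuts after the first base of each site, so after positions 6, 176, 258.
Circular molecule, 3 cuts → 3 fragments:
  7–176 → 170 bp
  177–258 → 82 bp
  259–273 then 1–6 → 15 + 6 = 21 bp
Sorted largest to smallest: 170, 82, 21 bp.

170, 82, 21 bp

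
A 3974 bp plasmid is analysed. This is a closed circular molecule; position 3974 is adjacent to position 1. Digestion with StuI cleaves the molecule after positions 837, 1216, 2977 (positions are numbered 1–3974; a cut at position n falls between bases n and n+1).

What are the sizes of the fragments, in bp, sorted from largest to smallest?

1834, 1761, 379 bp

Circular molecule, 3 cuts → 3 fragments:
  1216 − 837 = 379 bp
  2977 − 1216 = 1761 bp
  wrap: 3974 − 2977 + 837 = 1834 bp
Sorted largest to smallest: 1834, 1761, 379 bp.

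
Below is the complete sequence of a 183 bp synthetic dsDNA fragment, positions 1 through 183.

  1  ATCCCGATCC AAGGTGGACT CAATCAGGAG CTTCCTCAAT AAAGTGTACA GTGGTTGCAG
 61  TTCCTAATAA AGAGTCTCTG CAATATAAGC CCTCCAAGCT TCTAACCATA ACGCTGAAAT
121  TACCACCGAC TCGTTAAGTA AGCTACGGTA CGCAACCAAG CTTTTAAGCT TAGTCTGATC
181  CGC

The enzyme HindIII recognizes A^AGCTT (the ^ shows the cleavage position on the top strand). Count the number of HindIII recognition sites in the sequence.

3

AAGCTT occurs starting at positions 96, 158, 166.
HindIII cuts at 3 sites.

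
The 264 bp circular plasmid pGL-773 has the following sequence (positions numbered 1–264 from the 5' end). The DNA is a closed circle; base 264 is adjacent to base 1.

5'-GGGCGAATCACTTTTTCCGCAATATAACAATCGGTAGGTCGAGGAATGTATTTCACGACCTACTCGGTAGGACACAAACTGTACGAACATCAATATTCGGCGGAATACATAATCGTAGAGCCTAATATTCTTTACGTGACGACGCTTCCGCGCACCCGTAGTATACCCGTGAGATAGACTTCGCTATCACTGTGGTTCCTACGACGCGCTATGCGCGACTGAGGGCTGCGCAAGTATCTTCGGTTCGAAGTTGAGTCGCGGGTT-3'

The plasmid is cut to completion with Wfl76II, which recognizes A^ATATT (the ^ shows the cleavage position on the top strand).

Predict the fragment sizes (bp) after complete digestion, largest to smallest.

232, 32 bp

Wfl76II sites (AATATT) start at positions 92, 124.
Wfl76II cuts after the first base of each site, so after positions 92, 124.
Circular molecule, 2 cuts → 2 fragments:
  93–124 → 32 bp
  125–264 then 1–92 → 140 + 92 = 232 bp
Sorted largest to smallest: 232, 32 bp.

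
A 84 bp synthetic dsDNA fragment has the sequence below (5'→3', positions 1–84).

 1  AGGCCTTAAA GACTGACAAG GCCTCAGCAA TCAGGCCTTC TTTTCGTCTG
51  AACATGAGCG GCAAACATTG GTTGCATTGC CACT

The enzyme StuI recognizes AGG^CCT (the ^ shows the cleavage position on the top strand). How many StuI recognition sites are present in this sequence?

3

AGGCCT occurs starting at positions 1, 19, 33.
StuI cuts at 3 sites.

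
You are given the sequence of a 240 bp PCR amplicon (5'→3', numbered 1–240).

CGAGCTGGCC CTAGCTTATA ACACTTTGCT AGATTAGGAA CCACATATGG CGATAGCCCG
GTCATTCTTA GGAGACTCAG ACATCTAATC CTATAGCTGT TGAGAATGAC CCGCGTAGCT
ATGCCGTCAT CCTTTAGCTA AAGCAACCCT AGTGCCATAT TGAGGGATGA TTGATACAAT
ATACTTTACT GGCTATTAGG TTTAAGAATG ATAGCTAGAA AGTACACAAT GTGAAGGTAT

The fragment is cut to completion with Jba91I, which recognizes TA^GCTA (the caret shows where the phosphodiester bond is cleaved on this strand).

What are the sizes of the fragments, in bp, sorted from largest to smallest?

117, 77, 27, 19 bp

Jba91I sites (TAGCTA) start at positions 116, 135, 212.
Jba91I cuts after base 2 of each site, so after positions 117, 136, 213.
Linear molecule, 3 cuts → 4 fragments:
  1–117 → 117 bp
  118–136 → 19 bp
  137–213 → 77 bp
  214–240 → 27 bp
Sorted largest to smallest: 117, 77, 27, 19 bp.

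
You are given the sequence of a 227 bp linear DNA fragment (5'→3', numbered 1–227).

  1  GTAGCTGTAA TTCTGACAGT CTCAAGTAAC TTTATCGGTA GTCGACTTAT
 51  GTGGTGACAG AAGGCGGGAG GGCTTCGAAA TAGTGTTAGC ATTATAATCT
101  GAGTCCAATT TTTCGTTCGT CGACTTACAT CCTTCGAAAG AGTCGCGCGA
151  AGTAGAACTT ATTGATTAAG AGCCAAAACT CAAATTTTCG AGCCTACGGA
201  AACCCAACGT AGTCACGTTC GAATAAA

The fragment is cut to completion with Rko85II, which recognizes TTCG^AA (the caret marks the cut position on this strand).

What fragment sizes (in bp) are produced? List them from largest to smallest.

Rko85II sites (TTCGAA) start at positions 74, 133, 218.
Rko85II cuts after base 4 of each site, so after positions 77, 136, 221.
Linear molecule, 3 cuts → 4 fragments:
  1–77 → 77 bp
  78–136 → 59 bp
  137–221 → 85 bp
  222–227 → 6 bp
Sorted largest to smallest: 85, 77, 59, 6 bp.

85, 77, 59, 6 bp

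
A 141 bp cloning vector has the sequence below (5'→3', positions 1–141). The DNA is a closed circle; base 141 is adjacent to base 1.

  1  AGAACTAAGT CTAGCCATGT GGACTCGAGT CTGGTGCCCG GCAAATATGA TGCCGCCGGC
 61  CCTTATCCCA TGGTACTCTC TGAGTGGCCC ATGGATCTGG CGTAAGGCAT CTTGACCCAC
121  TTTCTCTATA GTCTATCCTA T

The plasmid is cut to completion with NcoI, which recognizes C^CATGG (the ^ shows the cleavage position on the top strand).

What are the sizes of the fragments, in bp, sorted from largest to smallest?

NcoI sites (CCATGG) start at positions 68, 89.
NcoI cuts after the first base of each site, so after positions 68, 89.
Circular molecule, 2 cuts → 2 fragments:
  69–89 → 21 bp
  90–141 then 1–68 → 52 + 68 = 120 bp
Sorted largest to smallest: 120, 21 bp.

120, 21 bp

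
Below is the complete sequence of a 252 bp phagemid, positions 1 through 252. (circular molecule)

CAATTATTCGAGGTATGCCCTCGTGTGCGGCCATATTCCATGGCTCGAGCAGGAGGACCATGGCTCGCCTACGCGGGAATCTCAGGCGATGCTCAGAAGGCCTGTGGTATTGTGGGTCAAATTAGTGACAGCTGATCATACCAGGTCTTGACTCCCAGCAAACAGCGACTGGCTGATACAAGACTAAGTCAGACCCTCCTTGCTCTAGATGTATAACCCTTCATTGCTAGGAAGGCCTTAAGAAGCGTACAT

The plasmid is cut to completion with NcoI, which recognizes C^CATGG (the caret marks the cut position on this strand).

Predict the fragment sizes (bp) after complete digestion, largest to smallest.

NcoI sites (CCATGG) start at positions 38, 58.
NcoI cuts after the first base of each site, so after positions 38, 58.
Circular molecule, 2 cuts → 2 fragments:
  39–58 → 20 bp
  59–252 then 1–38 → 194 + 38 = 232 bp
Sorted largest to smallest: 232, 20 bp.

232, 20 bp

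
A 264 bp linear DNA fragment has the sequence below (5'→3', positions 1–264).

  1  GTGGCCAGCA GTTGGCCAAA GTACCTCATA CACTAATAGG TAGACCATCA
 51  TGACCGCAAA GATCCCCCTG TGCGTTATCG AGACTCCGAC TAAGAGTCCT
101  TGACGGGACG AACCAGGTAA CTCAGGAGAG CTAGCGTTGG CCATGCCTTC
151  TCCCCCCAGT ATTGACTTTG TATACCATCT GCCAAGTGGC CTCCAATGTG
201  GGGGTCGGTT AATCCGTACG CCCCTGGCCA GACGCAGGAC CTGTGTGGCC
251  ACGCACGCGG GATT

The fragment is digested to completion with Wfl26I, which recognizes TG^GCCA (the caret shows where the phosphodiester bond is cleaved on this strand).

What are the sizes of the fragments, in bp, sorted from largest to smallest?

Wfl26I sites (TGGCCA) start at positions 2, 13, 138, 225, 246.
Wfl26I cuts after base 2 of each site, so after positions 3, 14, 139, 226, 247.
Linear molecule, 5 cuts → 6 fragments:
  1–3 → 3 bp
  4–14 → 11 bp
  15–139 → 125 bp
  140–226 → 87 bp
  227–247 → 21 bp
  248–264 → 17 bp
Sorted largest to smallest: 125, 87, 21, 17, 11, 3 bp.

125, 87, 21, 17, 11, 3 bp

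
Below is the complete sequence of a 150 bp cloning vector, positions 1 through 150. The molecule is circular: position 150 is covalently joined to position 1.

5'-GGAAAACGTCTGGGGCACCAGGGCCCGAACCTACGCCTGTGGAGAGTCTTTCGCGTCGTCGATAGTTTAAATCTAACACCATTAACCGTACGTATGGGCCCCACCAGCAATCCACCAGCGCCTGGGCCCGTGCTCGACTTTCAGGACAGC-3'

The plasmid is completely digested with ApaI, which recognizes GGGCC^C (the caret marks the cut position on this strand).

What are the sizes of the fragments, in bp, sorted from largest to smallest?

75, 47, 28 bp

ApaI sites (GGGCCC) start at positions 21, 96, 124.
ApaI cuts after base 5 of each site (before the last base), so after positions 25, 100, 128.
Circular molecule, 3 cuts → 3 fragments:
  26–100 → 75 bp
  101–128 → 28 bp
  129–150 then 1–25 → 22 + 25 = 47 bp
Sorted largest to smallest: 75, 47, 28 bp.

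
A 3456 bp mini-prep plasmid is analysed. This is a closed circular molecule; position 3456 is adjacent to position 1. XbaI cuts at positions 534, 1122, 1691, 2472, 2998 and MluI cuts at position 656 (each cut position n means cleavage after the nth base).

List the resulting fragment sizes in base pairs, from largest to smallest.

Combined cut positions (sorted): 534, 656, 1122, 1691, 2472, 2998.
Circular molecule, 6 cuts → 6 fragments:
  656 − 534 = 122 bp
  1122 − 656 = 466 bp
  1691 − 1122 = 569 bp
  2472 − 1691 = 781 bp
  2998 − 2472 = 526 bp
  wrap: 3456 − 2998 + 534 = 992 bp
Sorted largest to smallest: 992, 781, 569, 526, 466, 122 bp.

992, 781, 569, 526, 466, 122 bp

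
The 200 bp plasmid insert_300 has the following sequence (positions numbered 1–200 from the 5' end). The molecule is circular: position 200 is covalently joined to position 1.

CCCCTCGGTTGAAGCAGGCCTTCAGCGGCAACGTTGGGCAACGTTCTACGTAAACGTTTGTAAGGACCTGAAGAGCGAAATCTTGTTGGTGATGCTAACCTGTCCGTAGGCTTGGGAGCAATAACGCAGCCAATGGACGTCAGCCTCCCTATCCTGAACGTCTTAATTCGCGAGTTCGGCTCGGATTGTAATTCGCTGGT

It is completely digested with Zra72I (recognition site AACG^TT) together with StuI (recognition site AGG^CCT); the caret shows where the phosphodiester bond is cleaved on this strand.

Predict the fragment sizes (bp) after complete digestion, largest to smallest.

162, 15, 13, 10 bp

Zra72I sites (AACGTT) start at positions 30, 40, 53.
Zra72I cuts after base 4 of each site, so after positions 33, 43, 56.
The StuI site (AGGCCT) starts at position 16.
StuI cuts after base 3 of each site, so after position 18.
Combined cut positions: 18, 33, 43, 56.
Circular molecule, 4 cuts → 4 fragments:
  19–33 → 15 bp
  34–43 → 10 bp
  44–56 → 13 bp
  57–200 then 1–18 → 144 + 18 = 162 bp
Sorted largest to smallest: 162, 15, 13, 10 bp.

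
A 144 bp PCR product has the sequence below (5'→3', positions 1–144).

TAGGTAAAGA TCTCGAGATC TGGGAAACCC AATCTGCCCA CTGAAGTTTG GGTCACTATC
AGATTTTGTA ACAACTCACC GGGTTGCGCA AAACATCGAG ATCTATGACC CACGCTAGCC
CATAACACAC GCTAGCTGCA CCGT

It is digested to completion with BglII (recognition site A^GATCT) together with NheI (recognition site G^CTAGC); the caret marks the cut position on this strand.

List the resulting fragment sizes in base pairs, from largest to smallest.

BglII sites (AGATCT) start at positions 8, 16, 99.
BglII cuts after the first base of each site, so after positions 8, 16, 99.
NheI sites (GCTAGC) start at positions 114, 131.
NheI cuts after the first base of each site, so after positions 114, 131.
Combined cut positions: 8, 16, 99, 114, 131.
Linear molecule, 5 cuts → 6 fragments:
  1–8 → 8 bp
  9–16 → 8 bp
  17–99 → 83 bp
  100–114 → 15 bp
  115–131 → 17 bp
  132–144 → 13 bp
Sorted largest to smallest: 83, 17, 15, 13, 8, 8 bp.

83, 17, 15, 13, 8, 8 bp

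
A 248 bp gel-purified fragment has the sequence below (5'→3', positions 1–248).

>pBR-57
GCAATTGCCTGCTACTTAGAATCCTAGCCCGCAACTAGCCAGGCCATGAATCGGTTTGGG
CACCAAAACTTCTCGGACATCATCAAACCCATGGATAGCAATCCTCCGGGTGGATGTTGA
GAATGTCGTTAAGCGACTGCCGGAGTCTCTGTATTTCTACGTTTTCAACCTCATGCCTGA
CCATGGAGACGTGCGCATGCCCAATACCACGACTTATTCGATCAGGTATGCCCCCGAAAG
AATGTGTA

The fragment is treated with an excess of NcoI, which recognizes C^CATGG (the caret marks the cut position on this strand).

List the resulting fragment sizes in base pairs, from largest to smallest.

92, 89, 67 bp

NcoI sites (CCATGG) start at positions 89, 181.
NcoI cuts after the first base of each site, so after positions 89, 181.
Linear molecule, 2 cuts → 3 fragments:
  1–89 → 89 bp
  90–181 → 92 bp
  182–248 → 67 bp
Sorted largest to smallest: 92, 89, 67 bp.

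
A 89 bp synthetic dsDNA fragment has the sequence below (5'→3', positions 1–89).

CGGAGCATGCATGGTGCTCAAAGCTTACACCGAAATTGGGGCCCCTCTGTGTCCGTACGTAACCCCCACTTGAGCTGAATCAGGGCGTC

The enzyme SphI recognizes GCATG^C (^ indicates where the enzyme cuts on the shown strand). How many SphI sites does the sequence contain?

GCATGC occurs starting at position 5.
SphI cuts at 1 site.

1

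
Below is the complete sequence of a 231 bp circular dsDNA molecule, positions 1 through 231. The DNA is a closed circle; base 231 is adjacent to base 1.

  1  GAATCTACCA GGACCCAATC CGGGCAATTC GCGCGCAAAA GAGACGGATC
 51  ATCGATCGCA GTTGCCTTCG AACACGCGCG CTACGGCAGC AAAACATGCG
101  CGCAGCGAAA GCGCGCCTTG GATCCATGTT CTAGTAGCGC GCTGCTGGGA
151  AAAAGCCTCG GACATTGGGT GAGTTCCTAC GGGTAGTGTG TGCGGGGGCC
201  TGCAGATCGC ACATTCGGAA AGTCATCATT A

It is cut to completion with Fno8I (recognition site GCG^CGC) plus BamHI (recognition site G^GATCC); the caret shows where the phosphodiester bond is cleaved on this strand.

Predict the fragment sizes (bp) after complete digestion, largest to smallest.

Fno8I sites (GCGCGC) start at positions 31, 76, 98, 111, 137.
Fno8I cuts after base 3 of each site, so after positions 33, 78, 100, 113, 139.
The BamHI site (GGATCC) starts at position 120.
BamHI cuts after the first base of each site, so after position 120.
Combined cut positions: 33, 78, 100, 113, 120, 139.
Circular molecule, 6 cuts → 6 fragments:
  34–78 → 45 bp
  79–100 → 22 bp
  101–113 → 13 bp
  114–120 → 7 bp
  121–139 → 19 bp
  140–231 then 1–33 → 92 + 33 = 125 bp
Sorted largest to smallest: 125, 45, 22, 19, 13, 7 bp.

125, 45, 22, 19, 13, 7 bp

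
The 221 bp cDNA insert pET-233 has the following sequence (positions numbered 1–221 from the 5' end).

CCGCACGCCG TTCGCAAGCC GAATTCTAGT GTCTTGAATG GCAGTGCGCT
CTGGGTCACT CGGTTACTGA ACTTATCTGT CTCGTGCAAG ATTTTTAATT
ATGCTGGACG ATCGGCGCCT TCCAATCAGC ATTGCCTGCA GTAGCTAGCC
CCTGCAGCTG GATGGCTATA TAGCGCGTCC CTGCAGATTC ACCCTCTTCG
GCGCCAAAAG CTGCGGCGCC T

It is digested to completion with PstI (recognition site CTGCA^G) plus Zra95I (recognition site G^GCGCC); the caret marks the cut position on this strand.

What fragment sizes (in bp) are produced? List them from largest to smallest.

PstI sites (CTGCAG) start at positions 136, 152, 181.
PstI cuts after base 5 of each site (before the last base), so after positions 140, 156, 185.
Zra95I sites (GGCGCC) start at positions 114, 200, 215.
Zra95I cuts after the first base of each site, so after positions 114, 200, 215.
Combined cut positions: 114, 140, 156, 185, 200, 215.
Linear molecule, 6 cuts → 7 fragments:
  1–114 → 114 bp
  115–140 → 26 bp
  141–156 → 16 bp
  157–185 → 29 bp
  186–200 → 15 bp
  201–215 → 15 bp
  216–221 → 6 bp
Sorted largest to smallest: 114, 29, 26, 16, 15, 15, 6 bp.

114, 29, 26, 16, 15, 15, 6 bp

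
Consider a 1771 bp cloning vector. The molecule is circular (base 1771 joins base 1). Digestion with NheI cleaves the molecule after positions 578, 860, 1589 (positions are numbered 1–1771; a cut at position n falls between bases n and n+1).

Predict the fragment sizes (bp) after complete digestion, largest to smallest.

760, 729, 282 bp

Circular molecule, 3 cuts → 3 fragments:
  860 − 578 = 282 bp
  1589 − 860 = 729 bp
  wrap: 1771 − 1589 + 578 = 760 bp
Sorted largest to smallest: 760, 729, 282 bp.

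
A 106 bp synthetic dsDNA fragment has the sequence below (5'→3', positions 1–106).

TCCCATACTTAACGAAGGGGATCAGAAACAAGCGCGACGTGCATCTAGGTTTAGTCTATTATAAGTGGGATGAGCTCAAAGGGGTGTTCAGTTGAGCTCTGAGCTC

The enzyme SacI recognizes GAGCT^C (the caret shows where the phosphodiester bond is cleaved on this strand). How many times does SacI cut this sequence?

3

GAGCTC occurs starting at positions 72, 94, 101.
SacI cuts at 3 sites.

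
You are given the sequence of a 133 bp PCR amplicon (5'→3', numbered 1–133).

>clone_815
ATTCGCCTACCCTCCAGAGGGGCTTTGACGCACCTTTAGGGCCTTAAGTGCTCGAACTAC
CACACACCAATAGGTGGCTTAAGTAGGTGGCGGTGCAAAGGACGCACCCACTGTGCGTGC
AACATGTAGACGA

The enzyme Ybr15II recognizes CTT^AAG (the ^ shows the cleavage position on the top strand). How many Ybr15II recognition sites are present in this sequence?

2

CTTAAG occurs starting at positions 43, 78.
Ybr15II cuts at 2 sites.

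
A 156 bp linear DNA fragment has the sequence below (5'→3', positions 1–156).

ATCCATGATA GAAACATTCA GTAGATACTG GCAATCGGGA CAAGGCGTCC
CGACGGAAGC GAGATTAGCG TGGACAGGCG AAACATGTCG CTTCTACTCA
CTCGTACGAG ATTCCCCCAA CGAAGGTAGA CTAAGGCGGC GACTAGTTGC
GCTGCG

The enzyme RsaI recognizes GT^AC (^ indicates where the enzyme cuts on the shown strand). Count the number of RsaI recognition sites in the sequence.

GTAC occurs starting at position 104.
RsaI cuts at 1 site.

1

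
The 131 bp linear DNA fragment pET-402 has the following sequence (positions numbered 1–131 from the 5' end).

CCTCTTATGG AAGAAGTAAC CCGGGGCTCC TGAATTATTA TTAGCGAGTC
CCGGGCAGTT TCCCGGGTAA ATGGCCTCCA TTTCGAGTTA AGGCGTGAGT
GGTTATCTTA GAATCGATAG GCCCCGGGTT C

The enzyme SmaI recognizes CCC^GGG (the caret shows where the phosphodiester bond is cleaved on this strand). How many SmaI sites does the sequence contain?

4

CCCGGG occurs starting at positions 20, 50, 62, 123.
SmaI cuts at 4 sites.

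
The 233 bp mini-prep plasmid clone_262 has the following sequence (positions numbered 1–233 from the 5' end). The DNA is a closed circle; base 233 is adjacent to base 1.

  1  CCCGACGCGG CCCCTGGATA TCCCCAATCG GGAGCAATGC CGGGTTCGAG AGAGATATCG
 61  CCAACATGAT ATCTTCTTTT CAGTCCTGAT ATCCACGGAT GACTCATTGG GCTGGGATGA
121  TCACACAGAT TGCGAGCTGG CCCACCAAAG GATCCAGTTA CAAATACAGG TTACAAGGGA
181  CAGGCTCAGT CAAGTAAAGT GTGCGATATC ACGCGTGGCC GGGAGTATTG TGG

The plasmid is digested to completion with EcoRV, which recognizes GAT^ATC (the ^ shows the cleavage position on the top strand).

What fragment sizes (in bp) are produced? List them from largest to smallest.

117, 45, 37, 20, 14 bp

EcoRV sites (GATATC) start at positions 17, 54, 68, 88, 205.
EcoRV cuts after base 3 of each site, so after positions 19, 56, 70, 90, 207.
Circular molecule, 5 cuts → 5 fragments:
  20–56 → 37 bp
  57–70 → 14 bp
  71–90 → 20 bp
  91–207 → 117 bp
  208–233 then 1–19 → 26 + 19 = 45 bp
Sorted largest to smallest: 117, 45, 37, 20, 14 bp.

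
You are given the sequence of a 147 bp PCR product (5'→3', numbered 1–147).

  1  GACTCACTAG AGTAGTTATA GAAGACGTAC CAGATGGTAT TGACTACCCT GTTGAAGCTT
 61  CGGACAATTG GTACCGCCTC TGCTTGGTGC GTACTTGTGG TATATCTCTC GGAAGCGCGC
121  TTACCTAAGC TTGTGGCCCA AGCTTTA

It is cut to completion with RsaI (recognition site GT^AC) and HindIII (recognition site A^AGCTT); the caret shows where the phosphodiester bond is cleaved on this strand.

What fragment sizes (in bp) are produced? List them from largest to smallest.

35, 28, 27, 20, 17, 13, 7 bp

RsaI sites (GTAC) start at positions 27, 71, 91.
RsaI cuts after base 2 of each site, so after positions 28, 72, 92.
HindIII sites (AAGCTT) start at positions 55, 127, 140.
HindIII cuts after the first base of each site, so after positions 55, 127, 140.
Combined cut positions: 28, 55, 72, 92, 127, 140.
Linear molecule, 6 cuts → 7 fragments:
  1–28 → 28 bp
  29–55 → 27 bp
  56–72 → 17 bp
  73–92 → 20 bp
  93–127 → 35 bp
  128–140 → 13 bp
  141–147 → 7 bp
Sorted largest to smallest: 35, 28, 27, 20, 17, 13, 7 bp.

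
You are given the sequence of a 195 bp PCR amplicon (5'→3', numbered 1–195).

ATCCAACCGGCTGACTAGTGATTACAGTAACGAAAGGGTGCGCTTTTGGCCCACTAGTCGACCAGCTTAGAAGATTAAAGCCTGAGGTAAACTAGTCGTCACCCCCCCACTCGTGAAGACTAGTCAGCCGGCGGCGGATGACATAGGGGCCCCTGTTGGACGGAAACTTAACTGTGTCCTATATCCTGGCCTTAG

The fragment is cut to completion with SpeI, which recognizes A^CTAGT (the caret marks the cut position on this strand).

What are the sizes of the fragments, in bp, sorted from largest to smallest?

76, 39, 38, 28, 14 bp

SpeI sites (ACTAGT) start at positions 14, 53, 91, 119.
SpeI cuts after the first base of each site, so after positions 14, 53, 91, 119.
Linear molecule, 4 cuts → 5 fragments:
  1–14 → 14 bp
  15–53 → 39 bp
  54–91 → 38 bp
  92–119 → 28 bp
  120–195 → 76 bp
Sorted largest to smallest: 76, 39, 38, 28, 14 bp.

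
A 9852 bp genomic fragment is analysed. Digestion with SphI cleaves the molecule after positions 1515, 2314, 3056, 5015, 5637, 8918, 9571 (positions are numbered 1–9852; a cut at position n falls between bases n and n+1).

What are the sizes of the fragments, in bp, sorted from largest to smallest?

3281, 1959, 1515, 799, 742, 653, 622, 281 bp

Linear molecule, 7 cuts → 8 fragments:
  1515 − 0 = 1515 bp
  2314 − 1515 = 799 bp
  3056 − 2314 = 742 bp
  5015 − 3056 = 1959 bp
  5637 − 5015 = 622 bp
  8918 − 5637 = 3281 bp
  9571 − 8918 = 653 bp
  9852 − 9571 = 281 bp
Sorted largest to smallest: 3281, 1959, 1515, 799, 742, 653, 622, 281 bp.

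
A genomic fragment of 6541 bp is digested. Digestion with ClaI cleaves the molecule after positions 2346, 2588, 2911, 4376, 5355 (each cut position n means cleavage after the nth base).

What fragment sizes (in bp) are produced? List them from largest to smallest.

2346, 1465, 1186, 979, 323, 242 bp

Linear molecule, 5 cuts → 6 fragments:
  2346 − 0 = 2346 bp
  2588 − 2346 = 242 bp
  2911 − 2588 = 323 bp
  4376 − 2911 = 1465 bp
  5355 − 4376 = 979 bp
  6541 − 5355 = 1186 bp
Sorted largest to smallest: 2346, 1465, 1186, 979, 323, 242 bp.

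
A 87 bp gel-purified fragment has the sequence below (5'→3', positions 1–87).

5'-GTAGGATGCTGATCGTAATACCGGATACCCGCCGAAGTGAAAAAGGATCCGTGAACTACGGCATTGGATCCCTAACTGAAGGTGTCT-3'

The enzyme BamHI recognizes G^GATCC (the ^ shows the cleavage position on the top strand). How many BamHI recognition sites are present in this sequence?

GGATCC occurs starting at positions 45, 66.
BamHI cuts at 2 sites.

2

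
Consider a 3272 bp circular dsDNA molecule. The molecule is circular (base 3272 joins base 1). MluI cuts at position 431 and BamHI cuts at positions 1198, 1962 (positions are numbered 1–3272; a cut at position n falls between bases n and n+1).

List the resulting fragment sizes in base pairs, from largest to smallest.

1741, 767, 764 bp

Combined cut positions (sorted): 431, 1198, 1962.
Circular molecule, 3 cuts → 3 fragments:
  1198 − 431 = 767 bp
  1962 − 1198 = 764 bp
  wrap: 3272 − 1962 + 431 = 1741 bp
Sorted largest to smallest: 1741, 767, 764 bp.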